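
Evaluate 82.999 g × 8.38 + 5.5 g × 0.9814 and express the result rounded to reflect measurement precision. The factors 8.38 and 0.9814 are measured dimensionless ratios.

82.999 × 8.38 = 695.53162 → 696 g (3 s.f., last digit at the 10^0 place).
5.5 × 0.9814 = 5.3977 → 5.4 g (2 s.f., last digit at the 10^-1 place).
Sum: 700.92932 g; keep the coarser place, 10^0.
Result: 701 g.

701 g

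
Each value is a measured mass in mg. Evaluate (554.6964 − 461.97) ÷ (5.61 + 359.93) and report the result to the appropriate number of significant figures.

554.6964 − 461.97 = 92.7264, limited to 2 d.p. → 4 s.f.; 5.61 + 359.93 = 365.54, limited to 2 d.p. → 5 s.f.
Carrying full precision, 92.7264 ÷ 365.54 = 0.253669639438…; keep min(4, 5) = 4 s.f.
Rounded to 4 significant figures: 0.2537.

0.2537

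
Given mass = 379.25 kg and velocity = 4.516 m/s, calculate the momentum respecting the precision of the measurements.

momentum = 379.25 kg × 4.516 m/s = 1712.693 kg·m/s.
379.25 has 5 significant figures; 4.516 has 4.
Division/multiplication keeps the fewest: 4 significant figures.
Rounded: 1713 kg·m/s.

1713 kg·m/s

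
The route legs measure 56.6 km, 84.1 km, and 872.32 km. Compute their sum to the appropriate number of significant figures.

56.6 km + 84.1 km + 872.32 km = 1013.02 km.
Addition/subtraction keeps the fewest decimal places: 56.6 → 1 decimal place, 84.1 → 1 decimal place, 872.32 → 2 decimal places; limit is 1.
Rounded to 1 decimal place: 1013.0 km.

1013.0 km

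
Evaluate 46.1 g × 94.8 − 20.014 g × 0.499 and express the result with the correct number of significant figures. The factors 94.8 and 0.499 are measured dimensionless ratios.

46.1 × 94.8 = 4370.28 → 4.37 × 10³ g (3 s.f., last digit at the 10^1 place).
20.014 × 0.499 = 9.986986 → 9.99 g (3 s.f., last digit at the 10^-2 place).
Difference: 4360.293014 g; keep the coarser place, 10^1.
Result: 4.36 × 10³ g.

4.36 × 10³ g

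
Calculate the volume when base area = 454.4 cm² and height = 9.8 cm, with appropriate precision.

4.5 × 10^3 cm³

volume = 454.4 cm² × 9.8 cm = 4453.12 cm³.
454.4 has 4 significant figures; 9.8 has 2.
Division/multiplication keeps the fewest: 2 significant figures.
Rounded: 4.5 × 10^3 cm³.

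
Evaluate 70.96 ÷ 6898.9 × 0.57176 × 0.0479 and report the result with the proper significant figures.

70.96 ÷ 6898.9 × 0.57176 × 0.0479 = 0.000281697530308…
Multiplication/division keeps the fewest significant figures: 70.96 → 4 s.f., 6898.9 → 5 s.f., 0.57176 → 5 s.f., 0.0479 → 3 s.f.; limit is 3.
Rounded to 3 significant figures: 2.82 × 10⁻⁴.

2.82 × 10⁻⁴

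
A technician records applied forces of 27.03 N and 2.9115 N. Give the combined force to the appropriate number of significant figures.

29.94 N

27.03 N + 2.9115 N = 29.9415 N.
Addition/subtraction keeps the fewest decimal places: 27.03 → 2 decimal places, 2.9115 → 4 decimal places; limit is 2.
Rounded to 2 decimal places: 29.94 N.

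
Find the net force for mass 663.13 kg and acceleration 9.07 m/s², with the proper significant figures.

6.01 × 10^3 N

net force = 663.13 kg × 9.07 m/s² = 6014.5891 N.
663.13 has 5 significant figures; 9.07 has 3.
Division/multiplication keeps the fewest: 3 significant figures.
Rounded: 6.01 × 10^3 N.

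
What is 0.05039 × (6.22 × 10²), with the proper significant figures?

0.05039 × (6.22 × 10²) = 31.34258
Multiplication/division keeps the fewest significant figures: 0.05039 → 4 s.f., 6.22 × 10² → 3 s.f.; limit is 3.
Rounded to 3 significant figures: 31.3.

31.3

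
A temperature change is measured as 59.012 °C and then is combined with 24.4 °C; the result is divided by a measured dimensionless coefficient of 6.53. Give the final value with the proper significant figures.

12.8 °C

59.012 °C + 24.4 °C = 83.412 °C; the sum is limited to 1 decimal place (3 s.f.).
Carrying full precision, 83.412 ÷ 6.53 = 12.7736600306… °C; 6.53 has 3 s.f., so the result keeps min(3, 3) = 3 s.f.
Rounded to 3 significant figures: 12.8 °C.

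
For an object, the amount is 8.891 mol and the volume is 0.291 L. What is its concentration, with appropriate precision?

concentration = 8.891 mol ÷ 0.291 L = 30.5532646048… mol/L.
8.891 has 4 significant figures; 0.291 has 3.
Division/multiplication keeps the fewest: 3 significant figures.
Rounded: 30.6 mol/L.

30.6 mol/L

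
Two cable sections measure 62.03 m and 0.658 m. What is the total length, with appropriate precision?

62.69 m

62.03 m + 0.658 m = 62.688 m.
Addition/subtraction keeps the fewest decimal places: 62.03 → 2 decimal places, 0.658 → 3 decimal places; limit is 2.
Rounded to 2 decimal places: 62.69 m.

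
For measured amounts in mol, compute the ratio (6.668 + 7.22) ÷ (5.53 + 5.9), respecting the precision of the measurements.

1.22

6.668 + 7.22 = 13.888, limited to 2 d.p. → 4 s.f.; 5.53 + 5.9 = 11.43, limited to 1 d.p. → 3 s.f.
Carrying full precision, 13.888 ÷ 11.43 = 1.21504811899…; keep min(4, 3) = 3 s.f.
Rounded to 3 significant figures: 1.22.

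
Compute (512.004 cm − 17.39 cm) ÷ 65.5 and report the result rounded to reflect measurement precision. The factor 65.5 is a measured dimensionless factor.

7.55 cm

512.004 cm − 17.39 cm = 494.614 cm; the difference is limited to 2 decimal places (5 s.f.).
Carrying full precision, 494.614 ÷ 65.5 = 7.55135877863… cm; 65.5 has 3 s.f., so the result keeps min(5, 3) = 3 s.f.
Rounded to 3 significant figures: 7.55 cm.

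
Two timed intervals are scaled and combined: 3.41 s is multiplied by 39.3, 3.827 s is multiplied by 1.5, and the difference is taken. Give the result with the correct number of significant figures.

128 s

3.41 × 39.3 = 134.013 → 134 s (3 s.f., last digit at the 10^0 place).
3.827 × 1.5 = 5.7405 → 5.7 s (2 s.f., last digit at the 10^-1 place).
Difference: 128.2725 s; keep the coarser place, 10^0.
Result: 128 s.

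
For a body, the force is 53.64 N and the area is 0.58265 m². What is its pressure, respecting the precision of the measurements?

pressure = 53.64 N ÷ 0.58265 m² = 92.0621299236… Pa.
53.64 has 4 significant figures; 0.58265 has 5.
Division/multiplication keeps the fewest: 4 significant figures.
Rounded: 92.06 Pa.

92.06 Pa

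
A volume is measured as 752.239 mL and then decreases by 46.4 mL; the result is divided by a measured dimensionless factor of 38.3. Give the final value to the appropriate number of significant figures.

18.4 mL

752.239 mL − 46.4 mL = 705.839 mL; the difference is limited to 1 decimal place (4 s.f.).
Carrying full precision, 705.839 ÷ 38.3 = 18.4292167102… mL; 38.3 has 3 s.f., so the result keeps min(4, 3) = 3 s.f.
Rounded to 3 significant figures: 18.4 mL.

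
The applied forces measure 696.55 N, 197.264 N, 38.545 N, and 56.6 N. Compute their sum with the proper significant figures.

696.55 N + 197.264 N + 38.545 N + 56.6 N = 988.959 N.
Addition/subtraction keeps the fewest decimal places: 696.55 → 2 decimal places, 197.264 → 3 decimal places, 38.545 → 3 decimal places, 56.6 → 1 decimal place; limit is 1.
Rounded to 1 decimal place: 989.0 N.

989.0 N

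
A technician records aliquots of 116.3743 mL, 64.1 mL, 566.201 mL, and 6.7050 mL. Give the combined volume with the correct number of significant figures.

116.3743 mL + 64.1 mL + 566.201 mL + 6.7050 mL = 753.3803 mL.
Addition/subtraction keeps the fewest decimal places: 116.3743 → 4 decimal places, 64.1 → 1 decimal place, 566.201 → 3 decimal places, 6.7050 → 4 decimal places; limit is 1.
Rounded to 1 decimal place: 753.4 mL.

753.4 mL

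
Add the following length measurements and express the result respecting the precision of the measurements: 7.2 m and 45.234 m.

52.4 m

7.2 m + 45.234 m = 52.434 m.
Addition/subtraction keeps the fewest decimal places: 7.2 → 1 decimal place, 45.234 → 3 decimal places; limit is 1.
Rounded to 1 decimal place: 52.4 m.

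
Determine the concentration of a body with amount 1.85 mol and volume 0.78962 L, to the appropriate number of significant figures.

2.34 mol/L

concentration = 1.85 mol ÷ 0.78962 L = 2.34289911603… mol/L.
1.85 has 3 significant figures; 0.78962 has 5.
Division/multiplication keeps the fewest: 3 significant figures.
Rounded: 2.34 mol/L.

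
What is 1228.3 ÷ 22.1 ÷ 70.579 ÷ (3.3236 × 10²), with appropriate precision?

1228.3 ÷ 22.1 ÷ 70.579 ÷ (3.3236 × 10²) = 0.0023693429499…
Multiplication/division keeps the fewest significant figures: 1228.3 → 5 s.f., 22.1 → 3 s.f., 70.579 → 5 s.f., 3.3236 × 10² → 5 s.f.; limit is 3.
Rounded to 3 significant figures: 0.00237.

0.00237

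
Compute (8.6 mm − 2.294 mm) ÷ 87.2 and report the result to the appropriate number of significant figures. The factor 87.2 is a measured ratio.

0.072 mm

8.6 mm − 2.294 mm = 6.306 mm; the difference is limited to 1 decimal place (2 s.f.).
Carrying full precision, 6.306 ÷ 87.2 = 0.0723165137615… mm; 87.2 has 3 s.f., so the result keeps min(2, 3) = 2 s.f.
Rounded to 2 significant figures: 0.072 mm.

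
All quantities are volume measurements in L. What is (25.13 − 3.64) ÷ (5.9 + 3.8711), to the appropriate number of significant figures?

2.2

25.13 − 3.64 = 21.49, limited to 2 d.p. → 4 s.f.; 5.9 + 3.8711 = 9.7711, limited to 1 d.p. → 2 s.f.
Carrying full precision, 21.49 ÷ 9.7711 = 2.19934296036…; keep min(4, 2) = 2 s.f.
Rounded to 2 significant figures: 2.2.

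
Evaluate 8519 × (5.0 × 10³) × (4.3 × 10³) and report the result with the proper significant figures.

8519 × (5.0 × 10³) × (4.3 × 10³) = 1.831585 × 10^11
Multiplication/division keeps the fewest significant figures: 8519 → 4 s.f., 5.0 × 10³ → 2 s.f., 4.3 × 10³ → 2 s.f.; limit is 2.
Rounded to 2 significant figures: 1.8 × 10¹¹.

1.8 × 10¹¹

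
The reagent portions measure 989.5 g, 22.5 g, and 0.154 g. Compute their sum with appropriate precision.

1.0122 × 10^3 g

989.5 g + 22.5 g + 0.154 g = 1012.154 g.
Addition/subtraction keeps the fewest decimal places: 989.5 → 1 decimal place, 22.5 → 1 decimal place, 0.154 → 3 decimal places; limit is 1.
Rounded to 1 decimal place: 1.0122 × 10^3 g.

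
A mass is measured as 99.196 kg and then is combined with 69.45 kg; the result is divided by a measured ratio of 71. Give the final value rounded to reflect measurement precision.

2.4 kg

99.196 kg + 69.45 kg = 168.646 kg; the sum is limited to 2 decimal places (5 s.f.).
Carrying full precision, 168.646 ÷ 71 = 2.37529577465… kg; 71 has 2 s.f., so the result keeps min(5, 2) = 2 s.f.
Rounded to 2 significant figures: 2.4 kg.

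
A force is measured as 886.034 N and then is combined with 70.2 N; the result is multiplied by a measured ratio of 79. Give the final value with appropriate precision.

7.6 × 10^4 N

886.034 N + 70.2 N = 956.234 N; the sum is limited to 1 decimal place (4 s.f.).
Carrying full precision, 956.234 × 79 = 75542.486 N; 79 has 2 s.f., so the result keeps min(4, 2) = 2 s.f.
Rounded to 2 significant figures: 7.6 × 10^4 N.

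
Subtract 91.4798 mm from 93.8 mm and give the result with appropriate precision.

2.3 mm

93.8 mm − 91.4798 mm = 2.3202 mm.
Addition/subtraction keeps the fewest decimal places: 93.8 → 1 decimal place, 91.4798 → 4 decimal places; limit is 1.
Rounded to 1 decimal place: 2.3 mm.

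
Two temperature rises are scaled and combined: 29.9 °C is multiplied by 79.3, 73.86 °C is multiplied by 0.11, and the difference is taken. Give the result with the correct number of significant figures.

29.9 × 79.3 = 2371.07 → 2.37 × 10³ °C (3 s.f., last digit at the 10^1 place).
73.86 × 0.11 = 8.1246 → 8.1 °C (2 s.f., last digit at the 10^-1 place).
Difference: 2362.9454 °C; keep the coarser place, 10^1.
Result: 2.36 × 10³ °C.

2.36 × 10³ °C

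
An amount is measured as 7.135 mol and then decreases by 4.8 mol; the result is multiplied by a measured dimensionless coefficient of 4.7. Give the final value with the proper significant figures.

7.135 mol − 4.8 mol = 2.335 mol; the difference is limited to 1 decimal place (2 s.f.).
Carrying full precision, 2.335 × 4.7 = 10.9745 mol; 4.7 has 2 s.f., so the result keeps min(2, 2) = 2 s.f.
Rounded to 2 significant figures: 11 mol.

11 mol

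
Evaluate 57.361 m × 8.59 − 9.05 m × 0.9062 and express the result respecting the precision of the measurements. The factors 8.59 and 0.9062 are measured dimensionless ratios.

57.361 × 8.59 = 492.73099 → 493 m (3 s.f., last digit at the 10^0 place).
9.05 × 0.9062 = 8.20111 → 8.20 m (3 s.f., last digit at the 10^-2 place).
Difference: 484.52988 m; keep the coarser place, 10^0.
Result: 485 m.

485 m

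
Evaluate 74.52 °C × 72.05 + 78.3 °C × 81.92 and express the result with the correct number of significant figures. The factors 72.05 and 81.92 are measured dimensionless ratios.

74.52 × 72.05 = 5369.166 → 5369 °C (4 s.f., last digit at the 10^0 place).
78.3 × 81.92 = 6414.336 → 6.41 × 10^3 °C (3 s.f., last digit at the 10^1 place).
Sum: 11783.502 °C; keep the coarser place, 10^1.
Result: 1.178 × 10^4 °C.

1.178 × 10^4 °C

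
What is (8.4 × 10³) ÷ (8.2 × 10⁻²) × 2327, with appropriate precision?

(8.4 × 10³) ÷ (8.2 × 10⁻²) × 2327 = 238375609.756…
Multiplication/division keeps the fewest significant figures: 8.4 × 10³ → 2 s.f., 8.2 × 10⁻² → 2 s.f., 2327 → 4 s.f.; limit is 2.
Rounded to 2 significant figures: 2.4 × 10⁸.

2.4 × 10⁸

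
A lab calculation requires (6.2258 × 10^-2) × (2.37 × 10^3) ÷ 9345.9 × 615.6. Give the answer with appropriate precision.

(6.2258 × 10^-2) × (2.37 × 10^3) ÷ 9345.9 × 615.6 = 9.71898680448…
Multiplication/division keeps the fewest significant figures: 6.2258 × 10^-2 → 5 s.f., 2.37 × 10^3 → 3 s.f., 9345.9 → 5 s.f., 615.6 → 4 s.f.; limit is 3.
Rounded to 3 significant figures: 9.72.

9.72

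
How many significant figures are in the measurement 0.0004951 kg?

0.0004951: leading zeros are not significant.

4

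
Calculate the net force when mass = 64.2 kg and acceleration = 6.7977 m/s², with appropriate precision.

436 N

net force = 64.2 kg × 6.7977 m/s² = 436.41234 N.
64.2 has 3 significant figures; 6.7977 has 5.
Division/multiplication keeps the fewest: 3 significant figures.
Rounded: 436 N.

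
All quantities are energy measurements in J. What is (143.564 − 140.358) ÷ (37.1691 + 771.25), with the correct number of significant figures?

0.003966

143.564 − 140.358 = 3.206, limited to 3 d.p. → 4 s.f.; 37.1691 + 771.25 = 808.4191, limited to 2 d.p. → 5 s.f.
Carrying full precision, 3.206 ÷ 808.4191 = 0.0039657647871…; keep min(4, 5) = 4 s.f.
Rounded to 4 significant figures: 0.003966.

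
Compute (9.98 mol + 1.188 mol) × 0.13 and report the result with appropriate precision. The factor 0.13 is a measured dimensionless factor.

1.5 mol

9.98 mol + 1.188 mol = 11.168 mol; the sum is limited to 2 decimal places (4 s.f.).
Carrying full precision, 11.168 × 0.13 = 1.45184 mol; 0.13 has 2 s.f., so the result keeps min(4, 2) = 2 s.f.
Rounded to 2 significant figures: 1.5 mol.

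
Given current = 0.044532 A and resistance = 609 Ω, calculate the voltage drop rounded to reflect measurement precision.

voltage drop = 0.044532 A × 609 Ω = 27.119988 V.
0.044532 has 5 significant figures; 609 has 3.
Division/multiplication keeps the fewest: 3 significant figures.
Rounded: 27.1 V.

27.1 V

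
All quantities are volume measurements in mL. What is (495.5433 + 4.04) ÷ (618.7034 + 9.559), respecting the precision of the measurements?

495.5433 + 4.04 = 499.5833, limited to 2 d.p. → 5 s.f.; 618.7034 + 9.559 = 628.2624, limited to 3 d.p. → 6 s.f.
Carrying full precision, 499.5833 ÷ 628.2624 = 0.795182554296…; keep min(5, 6) = 5 s.f.
Rounded to 5 significant figures: 0.79518.

0.79518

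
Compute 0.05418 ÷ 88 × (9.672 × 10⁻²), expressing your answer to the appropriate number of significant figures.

0.05418 ÷ 88 × (9.672 × 10⁻²) = 0.0000595487454545…
Multiplication/division keeps the fewest significant figures: 0.05418 → 4 s.f., 88 → 2 s.f., 9.672 × 10⁻² → 4 s.f.; limit is 2.
Rounded to 2 significant figures: 6.0 × 10⁻⁵.

6.0 × 10⁻⁵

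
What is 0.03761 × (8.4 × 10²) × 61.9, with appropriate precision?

0.03761 × (8.4 × 10²) × 61.9 = 1955.56956
Multiplication/division keeps the fewest significant figures: 0.03761 → 4 s.f., 8.4 × 10² → 2 s.f., 61.9 → 3 s.f.; limit is 2.
Rounded to 2 significant figures: 2.0 × 10³.

2.0 × 10³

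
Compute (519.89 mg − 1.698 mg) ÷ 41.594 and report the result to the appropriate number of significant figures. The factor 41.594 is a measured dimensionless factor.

519.89 mg − 1.698 mg = 518.192 mg; the difference is limited to 2 decimal places (5 s.f.).
Carrying full precision, 518.192 ÷ 41.594 = 12.4583353368… mg; 41.594 has 5 s.f., so the result keeps min(5, 5) = 5 s.f.
Rounded to 5 significant figures: 12.458 mg.

12.458 mg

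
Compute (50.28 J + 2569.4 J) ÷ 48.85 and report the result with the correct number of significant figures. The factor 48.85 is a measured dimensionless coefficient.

50.28 J + 2569.4 J = 2619.68 J; the sum is limited to 1 decimal place (5 s.f.).
Carrying full precision, 2619.68 ÷ 48.85 = 53.6270214944… J; 48.85 has 4 s.f., so the result keeps min(5, 4) = 4 s.f.
Rounded to 4 significant figures: 53.63 J.

53.63 J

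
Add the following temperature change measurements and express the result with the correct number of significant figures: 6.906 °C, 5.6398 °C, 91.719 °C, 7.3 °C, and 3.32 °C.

6.906 °C + 5.6398 °C + 91.719 °C + 7.3 °C + 3.32 °C = 114.8848 °C.
Addition/subtraction keeps the fewest decimal places: 6.906 → 3 decimal places, 5.6398 → 4 decimal places, 91.719 → 3 decimal places, 7.3 → 1 decimal place, 3.32 → 2 decimal places; limit is 1.
Rounded to 1 decimal place: 114.9 °C.

114.9 °C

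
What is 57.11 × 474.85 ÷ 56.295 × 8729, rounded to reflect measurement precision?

57.11 × 474.85 ÷ 56.295 × 8729 = 4204973.5904…
Multiplication/division keeps the fewest significant figures: 57.11 → 4 s.f., 474.85 → 5 s.f., 56.295 → 5 s.f., 8729 → 4 s.f.; limit is 4.
Rounded to 4 significant figures: 4.205 × 10⁶.

4.205 × 10⁶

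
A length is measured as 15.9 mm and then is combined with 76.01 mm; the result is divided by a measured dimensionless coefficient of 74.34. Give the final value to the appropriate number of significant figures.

15.9 mm + 76.01 mm = 91.91 mm; the sum is limited to 1 decimal place (3 s.f.).
Carrying full precision, 91.91 ÷ 74.34 = 1.23634651601… mm; 74.34 has 4 s.f., so the result keeps min(3, 4) = 3 s.f.
Rounded to 3 significant figures: 1.24 mm.

1.24 mm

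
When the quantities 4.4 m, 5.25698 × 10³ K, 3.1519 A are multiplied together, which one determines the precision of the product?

4.4 m

4.4 m → 2 s.f.; 5.25698 × 10³ K → 6 s.f.; 3.1519 A → 5 s.f.
The fewest is 2 significant figures, from 4.4 m.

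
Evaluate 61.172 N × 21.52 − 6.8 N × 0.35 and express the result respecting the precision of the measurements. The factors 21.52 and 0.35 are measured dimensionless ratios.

61.172 × 21.52 = 1316.42144 → 1316 N (4 s.f., last digit at the 10^0 place).
6.8 × 0.35 = 2.38 → 2.4 N (2 s.f., last digit at the 10^-1 place).
Difference: 1314.04144 N; keep the coarser place, 10^0.
Result: 1.314 × 10³ N.

1.314 × 10³ N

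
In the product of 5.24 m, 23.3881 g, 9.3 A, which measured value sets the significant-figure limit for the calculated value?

9.3 A

5.24 m → 3 s.f.; 23.3881 g → 6 s.f.; 9.3 A → 2 s.f.
The fewest is 2 significant figures, from 9.3 A.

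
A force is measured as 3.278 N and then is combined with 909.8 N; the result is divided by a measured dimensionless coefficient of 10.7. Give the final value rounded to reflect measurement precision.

3.278 N + 909.8 N = 913.078 N; the sum is limited to 1 decimal place (4 s.f.).
Carrying full precision, 913.078 ÷ 10.7 = 85.3343925234… N; 10.7 has 3 s.f., so the result keeps min(4, 3) = 3 s.f.
Rounded to 3 significant figures: 85.3 N.

85.3 N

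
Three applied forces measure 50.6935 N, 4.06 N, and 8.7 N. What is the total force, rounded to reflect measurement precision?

63.5 N

50.6935 N + 4.06 N + 8.7 N = 63.4535 N.
Addition/subtraction keeps the fewest decimal places: 50.6935 → 4 decimal places, 4.06 → 2 decimal places, 8.7 → 1 decimal place; limit is 1.
Rounded to 1 decimal place: 63.5 N.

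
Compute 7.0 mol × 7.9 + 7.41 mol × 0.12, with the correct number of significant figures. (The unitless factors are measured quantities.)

7.0 × 7.9 = 55.3 → 55 mol (2 s.f., last digit at the 10^0 place).
7.41 × 0.12 = 0.8892 → 0.89 mol (2 s.f., last digit at the 10^-2 place).
Sum: 56.1892 mol; keep the coarser place, 10^0.
Result: 56 mol.

56 mol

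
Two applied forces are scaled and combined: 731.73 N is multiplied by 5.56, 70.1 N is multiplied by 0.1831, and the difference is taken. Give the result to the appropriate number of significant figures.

4.06 × 10³ N

731.73 × 5.56 = 4068.4188 → 4.07 × 10³ N (3 s.f., last digit at the 10^1 place).
70.1 × 0.1831 = 12.83531 → 12.8 N (3 s.f., last digit at the 10^-1 place).
Difference: 4055.58349 N; keep the coarser place, 10^1.
Result: 4.06 × 10³ N.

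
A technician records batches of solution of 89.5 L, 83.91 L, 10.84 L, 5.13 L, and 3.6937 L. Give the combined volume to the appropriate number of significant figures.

193.1 L

89.5 L + 83.91 L + 10.84 L + 5.13 L + 3.6937 L = 193.0737 L.
Addition/subtraction keeps the fewest decimal places: 89.5 → 1 decimal place, 83.91 → 2 decimal places, 10.84 → 2 decimal places, 5.13 → 2 decimal places, 3.6937 → 4 decimal places; limit is 1.
Rounded to 1 decimal place: 193.1 L.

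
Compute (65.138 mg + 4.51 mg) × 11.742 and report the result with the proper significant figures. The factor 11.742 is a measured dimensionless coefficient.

65.138 mg + 4.51 mg = 69.648 mg; the sum is limited to 2 decimal places (4 s.f.).
Carrying full precision, 69.648 × 11.742 = 817.806816 mg; 11.742 has 5 s.f., so the result keeps min(4, 5) = 4 s.f.
Rounded to 4 significant figures: 8.178 × 10^2 mg.

8.178 × 10^2 mg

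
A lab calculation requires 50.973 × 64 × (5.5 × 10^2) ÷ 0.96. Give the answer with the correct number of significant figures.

50.973 × 64 × (5.5 × 10^2) ÷ 0.96 = 1869010
Multiplication/division keeps the fewest significant figures: 50.973 → 5 s.f., 64 → 2 s.f., 5.5 × 10^2 → 2 s.f., 0.96 → 2 s.f.; limit is 2.
Rounded to 2 significant figures: 1.9 × 10^6.

1.9 × 10^6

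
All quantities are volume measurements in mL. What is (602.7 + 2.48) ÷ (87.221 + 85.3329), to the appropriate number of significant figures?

602.7 + 2.48 = 605.18, limited to 1 d.p. → 4 s.f.; 87.221 + 85.3329 = 172.5539, limited to 3 d.p. → 6 s.f.
Carrying full precision, 605.18 ÷ 172.5539 = 3.50719398402…; keep min(4, 6) = 4 s.f.
Rounded to 4 significant figures: 3.507.

3.507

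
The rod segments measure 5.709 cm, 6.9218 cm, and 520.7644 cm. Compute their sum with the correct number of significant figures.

5.33395 × 10^2 cm

5.709 cm + 6.9218 cm + 520.7644 cm = 533.3952 cm.
Addition/subtraction keeps the fewest decimal places: 5.709 → 3 decimal places, 6.9218 → 4 decimal places, 520.7644 → 4 decimal places; limit is 3.
Rounded to 3 decimal places: 5.33395 × 10^2 cm.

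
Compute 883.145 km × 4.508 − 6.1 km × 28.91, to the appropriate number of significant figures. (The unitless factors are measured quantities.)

3.80 × 10³ km

883.145 × 4.508 = 3981.21766 → 3981 km (4 s.f., last digit at the 10^0 place).
6.1 × 28.91 = 176.351 → 1.8 × 10² km (2 s.f., last digit at the 10^1 place).
Difference: 3804.86666 km; keep the coarser place, 10^1.
Result: 3.80 × 10³ km.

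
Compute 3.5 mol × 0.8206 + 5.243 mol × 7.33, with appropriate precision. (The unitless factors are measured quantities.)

3.5 × 0.8206 = 2.8721 → 2.9 mol (2 s.f., last digit at the 10^-1 place).
5.243 × 7.33 = 38.43119 → 38.4 mol (3 s.f., last digit at the 10^-1 place).
Sum: 41.30329 mol; keep the coarser place, 10^-1.
Result: 41.3 mol.

41.3 mol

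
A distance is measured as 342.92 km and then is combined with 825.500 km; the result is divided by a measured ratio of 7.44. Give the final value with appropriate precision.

157 km

342.92 km + 825.500 km = 1168.420 km; the sum is limited to 2 decimal places (6 s.f.).
Carrying full precision, 1168.420 ÷ 7.44 = 157.045698925… km; 7.44 has 3 s.f., so the result keeps min(6, 3) = 3 s.f.
Rounded to 3 significant figures: 157 km.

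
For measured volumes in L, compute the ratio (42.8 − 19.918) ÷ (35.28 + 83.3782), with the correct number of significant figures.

42.8 − 19.918 = 22.882, limited to 1 d.p. → 3 s.f.; 35.28 + 83.3782 = 118.6582, limited to 2 d.p. → 5 s.f.
Carrying full precision, 22.882 ÷ 118.6582 = 0.192839601477…; keep min(3, 5) = 3 s.f.
Rounded to 3 significant figures: 0.193.

0.193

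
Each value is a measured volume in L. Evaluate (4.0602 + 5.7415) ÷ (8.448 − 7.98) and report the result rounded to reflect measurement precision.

4.0602 + 5.7415 = 9.8017, limited to 4 d.p. → 5 s.f.; 8.448 − 7.98 = 0.468, limited to 2 d.p. → 2 s.f.
Carrying full precision, 9.8017 ÷ 0.468 = 20.9438034188…; keep min(5, 2) = 2 s.f.
Rounded to 2 significant figures: 21.

21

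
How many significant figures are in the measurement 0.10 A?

2

0.10: leading zeros are not significant; trailing zeros after a decimal point are significant.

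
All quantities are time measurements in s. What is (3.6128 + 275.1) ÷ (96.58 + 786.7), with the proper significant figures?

0.3155

3.6128 + 275.1 = 278.7128, limited to 1 d.p. → 4 s.f.; 96.58 + 786.7 = 883.28, limited to 1 d.p. → 4 s.f.
Carrying full precision, 278.7128 ÷ 883.28 = 0.31554297618…; keep min(4, 4) = 4 s.f.
Rounded to 4 significant figures: 0.3155.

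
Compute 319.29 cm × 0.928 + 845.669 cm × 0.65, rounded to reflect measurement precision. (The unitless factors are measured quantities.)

8.5 × 10^2 cm

319.29 × 0.928 = 296.30112 → 296 cm (3 s.f., last digit at the 10^0 place).
845.669 × 0.65 = 549.68485 → 5.5 × 10^2 cm (2 s.f., last digit at the 10^1 place).
Sum: 845.98597 cm; keep the coarser place, 10^1.
Result: 8.5 × 10^2 cm.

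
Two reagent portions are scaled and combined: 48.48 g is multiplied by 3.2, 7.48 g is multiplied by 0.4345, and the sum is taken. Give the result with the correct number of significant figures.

1.6 × 10^2 g

48.48 × 3.2 = 155.136 → 1.6 × 10^2 g (2 s.f., last digit at the 10^1 place).
7.48 × 0.4345 = 3.25006 → 3.25 g (3 s.f., last digit at the 10^-2 place).
Sum: 158.38606 g; keep the coarser place, 10^1.
Result: 1.6 × 10^2 g.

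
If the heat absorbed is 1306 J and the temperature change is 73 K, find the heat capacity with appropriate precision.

heat capacity = 1306 J ÷ 73 K = 17.8904109589… J/K.
1306 has 4 significant figures; 73 has 2.
Division/multiplication keeps the fewest: 2 significant figures.
Rounded: 18 J/K.

18 J/K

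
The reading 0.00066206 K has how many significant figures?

5

0.00066206: leading zeros are not significant; zeros between nonzero digits are significant.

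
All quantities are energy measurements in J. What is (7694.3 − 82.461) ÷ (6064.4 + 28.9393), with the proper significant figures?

1.2492

7694.3 − 82.461 = 7611.839, limited to 1 d.p. → 5 s.f.; 6064.4 + 28.9393 = 6093.3393, limited to 1 d.p. → 5 s.f.
Carrying full precision, 7611.839 ÷ 6093.3393 = 1.24920649011…; keep min(5, 5) = 5 s.f.
Rounded to 5 significant figures: 1.2492.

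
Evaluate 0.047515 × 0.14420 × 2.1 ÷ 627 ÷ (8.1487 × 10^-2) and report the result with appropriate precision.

2.8 × 10^-4

0.047515 × 0.14420 × 2.1 ÷ 627 ÷ (8.1487 × 10^-2) = 0.000281617357229…
Multiplication/division keeps the fewest significant figures: 0.047515 → 5 s.f., 0.14420 → 5 s.f., 2.1 → 2 s.f., 627 → 3 s.f., 8.1487 × 10^-2 → 5 s.f.; limit is 2.
Rounded to 2 significant figures: 2.8 × 10^-4.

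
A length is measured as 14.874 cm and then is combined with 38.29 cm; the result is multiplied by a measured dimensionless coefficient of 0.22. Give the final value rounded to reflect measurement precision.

12 cm

14.874 cm + 38.29 cm = 53.164 cm; the sum is limited to 2 decimal places (4 s.f.).
Carrying full precision, 53.164 × 0.22 = 11.69608 cm; 0.22 has 2 s.f., so the result keeps min(4, 2) = 2 s.f.
Rounded to 2 significant figures: 12 cm.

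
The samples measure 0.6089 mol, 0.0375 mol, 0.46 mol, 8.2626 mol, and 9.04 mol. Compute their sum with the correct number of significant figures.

0.6089 mol + 0.0375 mol + 0.46 mol + 8.2626 mol + 9.04 mol = 18.4090 mol.
Addition/subtraction keeps the fewest decimal places: 0.6089 → 4 decimal places, 0.0375 → 4 decimal places, 0.46 → 2 decimal places, 8.2626 → 4 decimal places, 9.04 → 2 decimal places; limit is 2.
Rounded to 2 decimal places: 18.41 mol.

18.41 mol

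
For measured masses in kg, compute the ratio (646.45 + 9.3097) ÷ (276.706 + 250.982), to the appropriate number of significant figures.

646.45 + 9.3097 = 655.7597, limited to 2 d.p. → 5 s.f.; 276.706 + 250.982 = 527.688, limited to 3 d.p. → 6 s.f.
Carrying full precision, 655.7597 ÷ 527.688 = 1.24270345356…; keep min(5, 6) = 5 s.f.
Rounded to 5 significant figures: 1.2427.

1.2427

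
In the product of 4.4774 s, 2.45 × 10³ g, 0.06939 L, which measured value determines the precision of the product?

2.45 × 10³ g

4.4774 s → 5 s.f.; 2.45 × 10³ g → 3 s.f.; 0.06939 L → 4 s.f.
The fewest is 3 significant figures, from 2.45 × 10³ g.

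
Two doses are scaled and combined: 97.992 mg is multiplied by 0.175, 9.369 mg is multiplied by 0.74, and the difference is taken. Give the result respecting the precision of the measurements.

97.992 × 0.175 = 17.1486 → 17.1 mg (3 s.f., last digit at the 10^-1 place).
9.369 × 0.74 = 6.93306 → 6.9 mg (2 s.f., last digit at the 10^-1 place).
Difference: 10.21554 mg; keep the coarser place, 10^-1.
Result: 10.2 mg.

10.2 mg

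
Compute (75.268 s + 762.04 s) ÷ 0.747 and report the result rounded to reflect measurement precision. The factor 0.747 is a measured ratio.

75.268 s + 762.04 s = 837.308 s; the sum is limited to 2 decimal places (5 s.f.).
Carrying full precision, 837.308 ÷ 0.747 = 1120.89424364… s; 0.747 has 3 s.f., so the result keeps min(5, 3) = 3 s.f.
Rounded to 3 significant figures: 1.12 × 10^3 s.

1.12 × 10^3 s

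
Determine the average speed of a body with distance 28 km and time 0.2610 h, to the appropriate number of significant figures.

1.1 × 10² km/h

average speed = 28 km ÷ 0.2610 h = 107.279693487… km/h.
28 has 2 significant figures; 0.2610 has 4.
Division/multiplication keeps the fewest: 2 significant figures.
Rounded: 1.1 × 10² km/h.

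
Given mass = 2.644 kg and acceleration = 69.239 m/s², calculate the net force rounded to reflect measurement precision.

net force = 2.644 kg × 69.239 m/s² = 183.067916 N.
2.644 has 4 significant figures; 69.239 has 5.
Division/multiplication keeps the fewest: 4 significant figures.
Rounded: 183.1 N.

183.1 N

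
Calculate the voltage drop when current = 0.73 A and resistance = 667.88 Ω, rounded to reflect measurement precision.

voltage drop = 0.73 A × 667.88 Ω = 487.5524 V.
0.73 has 2 significant figures; 667.88 has 5.
Division/multiplication keeps the fewest: 2 significant figures.
Rounded: 4.9 × 10² V.

4.9 × 10² V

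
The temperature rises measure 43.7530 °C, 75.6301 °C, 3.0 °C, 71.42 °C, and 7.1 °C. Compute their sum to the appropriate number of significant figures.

43.7530 °C + 75.6301 °C + 3.0 °C + 71.42 °C + 7.1 °C = 200.9031 °C.
Addition/subtraction keeps the fewest decimal places: 43.7530 → 4 decimal places, 75.6301 → 4 decimal places, 3.0 → 1 decimal place, 71.42 → 2 decimal places, 7.1 → 1 decimal place; limit is 1.
Rounded to 1 decimal place: 200.9 °C.

200.9 °C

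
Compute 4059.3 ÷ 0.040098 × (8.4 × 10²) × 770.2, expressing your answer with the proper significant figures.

6.5 × 10¹⁰

4059.3 ÷ 0.040098 × (8.4 × 10²) × 770.2 = 6.54954661679 × 10^10…
Multiplication/division keeps the fewest significant figures: 4059.3 → 5 s.f., 0.040098 → 5 s.f., 8.4 × 10² → 2 s.f., 770.2 → 4 s.f.; limit is 2.
Rounded to 2 significant figures: 6.5 × 10¹⁰.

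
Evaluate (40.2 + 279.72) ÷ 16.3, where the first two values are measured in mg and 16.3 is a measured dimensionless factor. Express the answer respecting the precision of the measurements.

40.2 mg + 279.72 mg = 319.92 mg; the sum is limited to 1 decimal place (4 s.f.).
Carrying full precision, 319.92 ÷ 16.3 = 19.626993865… mg; 16.3 has 3 s.f., so the result keeps min(4, 3) = 3 s.f.
Rounded to 3 significant figures: 19.6 mg.

19.6 mg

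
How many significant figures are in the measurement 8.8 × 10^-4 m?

8.8 × 10^-4: in scientific notation every digit of the coefficient is significant.

2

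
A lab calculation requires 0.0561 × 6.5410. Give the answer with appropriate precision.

3.67 × 10⁻¹

0.0561 × 6.5410 = 0.3669501
Multiplication/division keeps the fewest significant figures: 0.0561 → 3 s.f., 6.5410 → 5 s.f.; limit is 3.
Rounded to 3 significant figures: 3.67 × 10⁻¹.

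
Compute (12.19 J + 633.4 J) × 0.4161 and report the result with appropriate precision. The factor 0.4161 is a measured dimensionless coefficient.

12.19 J + 633.4 J = 645.59 J; the sum is limited to 1 decimal place (4 s.f.).
Carrying full precision, 645.59 × 0.4161 = 268.629999 J; 0.4161 has 4 s.f., so the result keeps min(4, 4) = 4 s.f.
Rounded to 4 significant figures: 268.6 J.

268.6 J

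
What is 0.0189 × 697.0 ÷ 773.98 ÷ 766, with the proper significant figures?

2.22 × 10^-5

0.0189 × 697.0 ÷ 773.98 ÷ 766 = 0.0000222195916978…
Multiplication/division keeps the fewest significant figures: 0.0189 → 3 s.f., 697.0 → 4 s.f., 773.98 → 5 s.f., 766 → 3 s.f.; limit is 3.
Rounded to 3 significant figures: 2.22 × 10^-5.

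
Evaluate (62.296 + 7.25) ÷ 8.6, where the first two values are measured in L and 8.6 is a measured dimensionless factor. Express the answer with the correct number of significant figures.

8.1 L

62.296 L + 7.25 L = 69.546 L; the sum is limited to 2 decimal places (4 s.f.).
Carrying full precision, 69.546 ÷ 8.6 = 8.08674418605… L; 8.6 has 2 s.f., so the result keeps min(4, 2) = 2 s.f.
Rounded to 2 significant figures: 8.1 L.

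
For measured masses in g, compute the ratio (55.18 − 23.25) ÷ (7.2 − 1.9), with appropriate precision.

55.18 − 23.25 = 31.93, limited to 2 d.p. → 4 s.f.; 7.2 − 1.9 = 5.3, limited to 1 d.p. → 2 s.f.
Carrying full precision, 31.93 ÷ 5.3 = 6.02452830189…; keep min(4, 2) = 2 s.f.
Rounded to 2 significant figures: 6.0.

6.0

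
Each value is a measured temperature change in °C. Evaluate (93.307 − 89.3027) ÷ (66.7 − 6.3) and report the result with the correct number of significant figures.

0.0663

93.307 − 89.3027 = 4.0043, limited to 3 d.p. → 4 s.f.; 66.7 − 6.3 = 60.4, limited to 1 d.p. → 3 s.f.
Carrying full precision, 4.0043 ÷ 60.4 = 0.0662963576159…; keep min(4, 3) = 3 s.f.
Rounded to 3 significant figures: 0.0663.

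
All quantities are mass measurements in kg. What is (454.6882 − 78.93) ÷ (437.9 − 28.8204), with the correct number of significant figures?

454.6882 − 78.93 = 375.7582, limited to 2 d.p. → 5 s.f.; 437.9 − 28.8204 = 409.0796, limited to 1 d.p. → 4 s.f.
Carrying full precision, 375.7582 ÷ 409.0796 = 0.918545437123…; keep min(5, 4) = 4 s.f.
Rounded to 4 significant figures: 0.9185.

0.9185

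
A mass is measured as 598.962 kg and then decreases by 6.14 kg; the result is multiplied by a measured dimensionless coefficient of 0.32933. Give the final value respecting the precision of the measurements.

195.23 kg

598.962 kg − 6.14 kg = 592.822 kg; the difference is limited to 2 decimal places (5 s.f.).
Carrying full precision, 592.822 × 0.32933 = 195.23406926 kg; 0.32933 has 5 s.f., so the result keeps min(5, 5) = 5 s.f.
Rounded to 5 significant figures: 195.23 kg.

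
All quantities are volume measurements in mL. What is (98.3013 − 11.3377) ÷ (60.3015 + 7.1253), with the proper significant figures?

98.3013 − 11.3377 = 86.9636, limited to 4 d.p. → 6 s.f.; 60.3015 + 7.1253 = 67.4268, limited to 4 d.p. → 6 s.f.
Carrying full precision, 86.9636 ÷ 67.4268 = 1.28974829…; keep min(6, 6) = 6 s.f.
Rounded to 6 significant figures: 1.28975.

1.28975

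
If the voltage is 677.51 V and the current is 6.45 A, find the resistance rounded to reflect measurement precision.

105 Ω

resistance = 677.51 V ÷ 6.45 A = 105.040310078… Ω.
677.51 has 5 significant figures; 6.45 has 3.
Division/multiplication keeps the fewest: 3 significant figures.
Rounded: 105 Ω.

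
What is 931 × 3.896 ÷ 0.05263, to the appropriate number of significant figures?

6.89 × 10^4

931 × 3.896 ÷ 0.05263 = 68918.4115523…
Multiplication/division keeps the fewest significant figures: 931 → 3 s.f., 3.896 → 4 s.f., 0.05263 → 4 s.f.; limit is 3.
Rounded to 3 significant figures: 6.89 × 10^4.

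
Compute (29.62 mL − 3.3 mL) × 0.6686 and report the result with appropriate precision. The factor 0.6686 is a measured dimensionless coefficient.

17.6 mL

29.62 mL − 3.3 mL = 26.32 mL; the difference is limited to 1 decimal place (3 s.f.).
Carrying full precision, 26.32 × 0.6686 = 17.597552 mL; 0.6686 has 4 s.f., so the result keeps min(3, 4) = 3 s.f.
Rounded to 3 significant figures: 17.6 mL.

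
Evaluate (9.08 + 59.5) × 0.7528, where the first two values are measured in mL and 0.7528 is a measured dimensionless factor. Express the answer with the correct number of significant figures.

51.6 mL

9.08 mL + 59.5 mL = 68.58 mL; the sum is limited to 1 decimal place (3 s.f.).
Carrying full precision, 68.58 × 0.7528 = 51.627024 mL; 0.7528 has 4 s.f., so the result keeps min(3, 4) = 3 s.f.
Rounded to 3 significant figures: 51.6 mL.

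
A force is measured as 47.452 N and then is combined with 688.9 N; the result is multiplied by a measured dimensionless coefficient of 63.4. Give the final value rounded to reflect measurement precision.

4.67 × 10⁴ N

47.452 N + 688.9 N = 736.352 N; the sum is limited to 1 decimal place (4 s.f.).
Carrying full precision, 736.352 × 63.4 = 46684.7168 N; 63.4 has 3 s.f., so the result keeps min(4, 3) = 3 s.f.
Rounded to 3 significant figures: 4.67 × 10⁴ N.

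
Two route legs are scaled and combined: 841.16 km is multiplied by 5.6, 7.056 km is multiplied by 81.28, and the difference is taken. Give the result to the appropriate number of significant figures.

841.16 × 5.6 = 4710.496 → 4.7 × 10³ km (2 s.f., last digit at the 10^2 place).
7.056 × 81.28 = 573.51168 → 573.5 km (4 s.f., last digit at the 10^-1 place).
Difference: 4136.98432 km; keep the coarser place, 10^2.
Result: 4.1 × 10³ km.

4.1 × 10³ km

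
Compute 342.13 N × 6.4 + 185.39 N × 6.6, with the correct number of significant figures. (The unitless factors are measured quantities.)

3.4 × 10³ N

342.13 × 6.4 = 2189.632 → 2.2 × 10³ N (2 s.f., last digit at the 10^2 place).
185.39 × 6.6 = 1223.574 → 1.2 × 10³ N (2 s.f., last digit at the 10^2 place).
Sum: 3413.206 N; keep the coarser place, 10^2.
Result: 3.4 × 10³ N.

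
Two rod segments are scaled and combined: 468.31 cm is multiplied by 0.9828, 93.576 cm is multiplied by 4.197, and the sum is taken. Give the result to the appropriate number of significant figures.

468.31 × 0.9828 = 460.255068 → 460.3 cm (4 s.f., last digit at the 10^-1 place).
93.576 × 4.197 = 392.738472 → 392.7 cm (4 s.f., last digit at the 10^-1 place).
Sum: 852.99354 cm; keep the coarser place, 10^-1.
Result: 853.0 cm.

853.0 cm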